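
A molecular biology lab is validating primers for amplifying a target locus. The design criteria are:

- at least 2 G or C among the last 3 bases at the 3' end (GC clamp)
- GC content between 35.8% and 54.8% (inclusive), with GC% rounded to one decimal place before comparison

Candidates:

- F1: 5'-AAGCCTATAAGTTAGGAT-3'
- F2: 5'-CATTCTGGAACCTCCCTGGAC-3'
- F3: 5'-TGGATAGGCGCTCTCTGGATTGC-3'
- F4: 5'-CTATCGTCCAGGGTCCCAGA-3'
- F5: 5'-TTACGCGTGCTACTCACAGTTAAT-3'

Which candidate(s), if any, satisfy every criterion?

F1 (18 nt, A=7 T=5 G=4 C=2): 3' end GAT has 1 G/C, need ≥2 ✗; GC 6/18 = 33.3%, outside 35.8–54.8% ✗ — fails.
F2 (21 nt, A=4 T=5 G=4 C=8): 3' end GAC has 2 G/C ✓; GC 12/21 = 57.1%, outside 35.8–54.8% ✗ — fails.
F3 (23 nt, A=3 T=7 G=8 C=5): 3' end TGC has 2 G/C ✓; GC 13/23 = 56.5%, outside 35.8–54.8% ✗ — fails.
F4 (20 nt, A=4 T=4 G=5 C=7): 3' end AGA has 1 G/C, need ≥2 ✗; GC 12/20 = 60.0%, outside 35.8–54.8% ✗ — fails.
F5 (24 nt, A=6 T=8 G=4 C=6): 3' end AAT has 0 G/C, need ≥2 ✗; GC 10/24 = 41.7% ✓ — fails.

None of the candidates satisfy all criteria.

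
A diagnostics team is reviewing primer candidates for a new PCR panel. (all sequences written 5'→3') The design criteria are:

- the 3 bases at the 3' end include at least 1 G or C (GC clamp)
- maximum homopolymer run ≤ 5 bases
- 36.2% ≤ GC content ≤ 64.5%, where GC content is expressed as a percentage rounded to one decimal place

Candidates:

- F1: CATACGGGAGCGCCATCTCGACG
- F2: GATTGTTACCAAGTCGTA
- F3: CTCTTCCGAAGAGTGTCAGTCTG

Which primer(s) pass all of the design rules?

F2 and F3.

F1 (23 nt, A=5 T=3 G=7 C=8): 3' end ACG has 2 G/C ✓; longest run = 3 ✓; GC 15/23 = 65.2%, outside 36.2–64.5% ✗ — fails.
F2 (18 nt, A=5 T=6 G=4 C=3): 3' end GTA has 1 G/C ✓; longest run = 2 ✓; GC 7/18 = 38.9% ✓ — passes.
F3 (23 nt, A=4 T=7 G=6 C=6): 3' end CTG has 2 G/C ✓; longest run = 2 ✓; GC 12/23 = 52.2% ✓ — passes.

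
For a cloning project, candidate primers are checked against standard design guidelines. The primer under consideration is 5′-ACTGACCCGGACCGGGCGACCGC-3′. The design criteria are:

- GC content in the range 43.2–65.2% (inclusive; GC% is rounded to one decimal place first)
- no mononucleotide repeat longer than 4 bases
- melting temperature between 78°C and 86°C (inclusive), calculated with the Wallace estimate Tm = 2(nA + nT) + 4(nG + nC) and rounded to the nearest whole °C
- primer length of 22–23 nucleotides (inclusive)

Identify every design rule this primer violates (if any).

Base counts: A=4, T=1, G=8, C=10 (length 23).
GC content: GC 18/23 = 78.3%, outside 43.2–65.2% ✗
homopolymer run: longest run = 3 ✓
Tm: Tm = 2·5 + 4·18 = 82°C ✓
length: length 23 ✓

Fails: GC content.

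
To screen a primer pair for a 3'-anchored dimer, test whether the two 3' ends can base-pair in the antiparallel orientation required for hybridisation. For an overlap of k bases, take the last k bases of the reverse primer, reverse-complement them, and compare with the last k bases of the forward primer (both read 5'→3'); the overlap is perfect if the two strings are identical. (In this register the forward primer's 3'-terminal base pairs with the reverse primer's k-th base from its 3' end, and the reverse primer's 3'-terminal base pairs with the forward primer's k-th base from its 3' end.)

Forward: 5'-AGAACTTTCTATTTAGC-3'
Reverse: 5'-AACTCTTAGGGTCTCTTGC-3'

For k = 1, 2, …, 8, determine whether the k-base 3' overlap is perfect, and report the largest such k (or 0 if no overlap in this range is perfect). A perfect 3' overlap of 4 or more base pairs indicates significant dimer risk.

Longest perfect overlap: 2 complementary base pairs; below the dimer-risk threshold (threshold 4).

Last 8 bases (5'→3') — forward …TATTTAGC, reverse …TCTCTTGC.
Reverse complement of the reverse primer's last 8 bases: GCAAGAGA; its first k bases are the reverse complement of the reverse primer's last k bases, so a perfect k-base overlap needs the forward primer's last k bases to equal them.
Comparing (forward last k vs required): k=1: C vs G ✗; k=2: GC vs GC ✓; k=3: AGC vs GCA ✗; k=4: TAGC vs GCAA ✗; k=5: TTAGC vs GCAAG ✗; k=6: TTTAGC vs GCAAGA ✗; k=7: ATTTAGC vs GCAAGAG ✗; k=8: TATTTAGC vs GCAAGAGA ✗.
Only k = 2 is perfect, so the longest perfect 3' overlap is 2.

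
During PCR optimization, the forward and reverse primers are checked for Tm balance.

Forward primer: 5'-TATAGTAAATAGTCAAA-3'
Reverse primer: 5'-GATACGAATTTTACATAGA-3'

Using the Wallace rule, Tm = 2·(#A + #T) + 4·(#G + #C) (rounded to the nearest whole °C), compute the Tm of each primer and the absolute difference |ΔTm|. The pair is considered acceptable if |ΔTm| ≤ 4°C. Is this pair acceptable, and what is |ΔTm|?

|ΔTm| = 8°C; the pair is not acceptable.

Forward: A=9 T=5 G=2 C=1 → Tm = 2·14 + 4·3 = 40°C.
Reverse: A=8 T=6 G=3 C=2 → Tm = 2·14 + 4·5 = 48°C.
|ΔTm| = |40 − 48| = 8°C, > 4°C.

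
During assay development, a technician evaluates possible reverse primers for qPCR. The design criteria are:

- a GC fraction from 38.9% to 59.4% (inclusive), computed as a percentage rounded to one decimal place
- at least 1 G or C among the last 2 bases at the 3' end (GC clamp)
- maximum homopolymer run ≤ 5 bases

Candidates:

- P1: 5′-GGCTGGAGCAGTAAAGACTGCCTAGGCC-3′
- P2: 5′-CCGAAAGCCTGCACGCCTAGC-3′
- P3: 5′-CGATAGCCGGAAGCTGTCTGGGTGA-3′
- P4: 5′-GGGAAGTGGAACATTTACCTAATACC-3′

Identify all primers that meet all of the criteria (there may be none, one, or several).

P4 only.

P1 (28 nt, A=7 T=4 G=10 C=7): GC 17/28 = 60.7%, outside 38.9–59.4% ✗; 3' end CC has 2 G/C ✓; longest run = 3 ✓ — fails.
P2 (21 nt, A=5 T=2 G=5 C=9): GC 14/21 = 66.7%, outside 38.9–59.4% ✗; 3' end GC has 2 G/C ✓; longest run = 3 ✓ — fails.
P3 (25 nt, A=5 T=5 G=10 C=5): GC 15/25 = 60.0%, outside 38.9–59.4% ✗; 3' end GA has 1 G/C ✓; longest run = 3 ✓ — fails.
P4 (26 nt, A=9 T=6 G=6 C=5): GC 11/26 = 42.3% ✓; 3' end CC has 2 G/C ✓; longest run = 3 ✓ — passes.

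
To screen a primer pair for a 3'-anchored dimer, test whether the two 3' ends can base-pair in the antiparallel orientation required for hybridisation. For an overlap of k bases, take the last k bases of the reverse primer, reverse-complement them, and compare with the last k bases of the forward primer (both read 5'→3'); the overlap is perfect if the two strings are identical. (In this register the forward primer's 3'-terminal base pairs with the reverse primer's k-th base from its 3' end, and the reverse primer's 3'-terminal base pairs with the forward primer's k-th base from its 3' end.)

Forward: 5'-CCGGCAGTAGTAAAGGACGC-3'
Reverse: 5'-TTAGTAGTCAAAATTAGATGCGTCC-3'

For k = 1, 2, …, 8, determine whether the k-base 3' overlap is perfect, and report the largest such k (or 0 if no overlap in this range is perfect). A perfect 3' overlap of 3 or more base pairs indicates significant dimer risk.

Longest perfect overlap: 6 complementary base pairs; significant dimer risk (threshold 3).

Last 8 bases (5'→3') — forward …AAGGACGC, reverse …ATGCGTCC.
Reverse complement of the reverse primer's last 8 bases: GGACGCAT; its first k bases are the reverse complement of the reverse primer's last k bases, so a perfect k-base overlap needs the forward primer's last k bases to equal them.
Comparing (forward last k vs required): k=1: C vs G ✗; k=2: GC vs GG ✗; k=3: CGC vs GGA ✗; k=4: ACGC vs GGAC ✗; k=5: GACGC vs GGACG ✗; k=6: GGACGC vs GGACGC ✓; k=7: AGGACGC vs GGACGCA ✗; k=8: AAGGACGC vs GGACGCAT ✗.
Only k = 6 is perfect, so the longest perfect 3' overlap is 6.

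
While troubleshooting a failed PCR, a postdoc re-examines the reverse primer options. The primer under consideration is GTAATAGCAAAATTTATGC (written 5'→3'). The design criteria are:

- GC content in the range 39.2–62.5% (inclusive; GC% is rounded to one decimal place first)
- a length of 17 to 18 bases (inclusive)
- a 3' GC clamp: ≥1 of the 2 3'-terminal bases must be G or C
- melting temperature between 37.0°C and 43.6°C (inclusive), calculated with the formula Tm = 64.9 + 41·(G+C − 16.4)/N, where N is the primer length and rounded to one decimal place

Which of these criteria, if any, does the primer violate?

Fails: GC content, length.

Base counts: A=8, T=6, G=3, C=2 (length 19).
GC content: GC 5/19 = 26.3%, outside 39.2–62.5% ✗
length: length 19, outside 17–18 ✗
GC clamp: 3' end GC has 2 G/C ✓
Tm: Tm = 64.9 + 41·(5 − 16.4)/19 = 40.3°C ✓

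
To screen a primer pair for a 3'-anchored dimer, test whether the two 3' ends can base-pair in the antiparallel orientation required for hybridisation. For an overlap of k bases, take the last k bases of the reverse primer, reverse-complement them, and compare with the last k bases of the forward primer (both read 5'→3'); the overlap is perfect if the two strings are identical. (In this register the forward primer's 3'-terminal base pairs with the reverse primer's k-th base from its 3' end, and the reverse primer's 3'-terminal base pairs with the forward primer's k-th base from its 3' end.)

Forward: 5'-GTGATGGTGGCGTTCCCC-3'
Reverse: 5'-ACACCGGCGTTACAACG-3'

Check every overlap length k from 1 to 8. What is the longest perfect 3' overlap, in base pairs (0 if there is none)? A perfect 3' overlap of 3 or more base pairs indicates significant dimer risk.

Last 8 bases (5'→3') — forward …CGTTCCCC, reverse …TTACAACG.
Reverse complement of the reverse primer's last 8 bases: CGTTGTAA; its first k bases are the reverse complement of the reverse primer's last k bases, so a perfect k-base overlap needs the forward primer's last k bases to equal them.
Comparing (forward last k vs required): k=1: C vs C ✓; k=2: CC vs CG ✗; k=3: CCC vs CGT ✗; k=4: CCCC vs CGTT ✗; k=5: TCCCC vs CGTTG ✗; k=6: TTCCCC vs CGTTGT ✗; k=7: GTTCCCC vs CGTTGTA ✗; k=8: CGTTCCCC vs CGTTGTAA ✗.
Only k = 1 is perfect, so the longest perfect 3' overlap is 1.

Longest perfect overlap: 1 complementary base pair; below the dimer-risk threshold (threshold 3).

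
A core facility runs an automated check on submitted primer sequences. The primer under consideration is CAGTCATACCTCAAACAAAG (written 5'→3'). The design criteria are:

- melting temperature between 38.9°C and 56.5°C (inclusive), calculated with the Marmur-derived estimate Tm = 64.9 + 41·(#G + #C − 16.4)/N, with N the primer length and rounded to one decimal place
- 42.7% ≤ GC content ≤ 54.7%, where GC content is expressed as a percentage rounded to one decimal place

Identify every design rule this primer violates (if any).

Base counts: A=9, T=3, G=2, C=6 (length 20).
Tm: Tm = 64.9 + 41·(8 − 16.4)/20 = 47.7°C ✓
GC content: GC 8/20 = 40.0%, outside 42.7–54.7% ✗

Fails: GC content.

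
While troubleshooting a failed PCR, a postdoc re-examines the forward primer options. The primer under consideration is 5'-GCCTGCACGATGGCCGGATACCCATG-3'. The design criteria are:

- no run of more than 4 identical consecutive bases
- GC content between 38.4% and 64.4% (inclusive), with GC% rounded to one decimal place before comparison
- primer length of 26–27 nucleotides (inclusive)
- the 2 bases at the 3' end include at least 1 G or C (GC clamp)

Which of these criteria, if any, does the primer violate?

Fails: GC content.

Base counts: A=5, T=4, G=8, C=9 (length 26).
homopolymer run: longest run = 3 ✓
GC content: GC 17/26 = 65.4%, outside 38.4–64.4% ✗
length: length 26 ✓
GC clamp: 3' end TG has 1 G/C ✓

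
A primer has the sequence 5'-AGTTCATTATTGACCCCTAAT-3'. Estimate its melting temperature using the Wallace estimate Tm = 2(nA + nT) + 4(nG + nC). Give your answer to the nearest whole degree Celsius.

56°C

Base counts: A=6, T=8, G=2, C=5 (length 21).
Tm = 2·(6+8) + 4·(2+5) = 2·14 + 4·7 = 28 + 28 = 56°C.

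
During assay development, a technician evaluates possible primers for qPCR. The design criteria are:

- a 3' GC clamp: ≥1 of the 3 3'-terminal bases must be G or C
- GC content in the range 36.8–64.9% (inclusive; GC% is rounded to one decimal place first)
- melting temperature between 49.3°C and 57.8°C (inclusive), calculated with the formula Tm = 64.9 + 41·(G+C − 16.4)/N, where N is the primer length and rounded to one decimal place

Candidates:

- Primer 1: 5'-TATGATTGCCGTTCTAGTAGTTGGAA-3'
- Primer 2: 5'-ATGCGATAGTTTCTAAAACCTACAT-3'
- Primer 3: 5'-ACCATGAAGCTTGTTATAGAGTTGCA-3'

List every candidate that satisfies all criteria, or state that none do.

Primer 1 (26 nt, A=6 T=10 G=7 C=3): 3' end GAA has 1 G/C ✓; GC 10/26 = 38.5% ✓; Tm = 64.9 + 41·(10 − 16.4)/26 = 54.8°C ✓ — passes.
Primer 2 (25 nt, A=9 T=8 G=3 C=5): 3' end CAT has 1 G/C ✓; GC 8/25 = 32.0%, outside 36.8–64.9% ✗; Tm = 64.9 + 41·(8 − 16.4)/25 = 51.1°C ✓ — fails.
Primer 3 (26 nt, A=8 T=8 G=6 C=4): 3' end GCA has 2 G/C ✓; GC 10/26 = 38.5% ✓; Tm = 64.9 + 41·(10 − 16.4)/26 = 54.8°C ✓ — passes.

Primer 1 and Primer 3.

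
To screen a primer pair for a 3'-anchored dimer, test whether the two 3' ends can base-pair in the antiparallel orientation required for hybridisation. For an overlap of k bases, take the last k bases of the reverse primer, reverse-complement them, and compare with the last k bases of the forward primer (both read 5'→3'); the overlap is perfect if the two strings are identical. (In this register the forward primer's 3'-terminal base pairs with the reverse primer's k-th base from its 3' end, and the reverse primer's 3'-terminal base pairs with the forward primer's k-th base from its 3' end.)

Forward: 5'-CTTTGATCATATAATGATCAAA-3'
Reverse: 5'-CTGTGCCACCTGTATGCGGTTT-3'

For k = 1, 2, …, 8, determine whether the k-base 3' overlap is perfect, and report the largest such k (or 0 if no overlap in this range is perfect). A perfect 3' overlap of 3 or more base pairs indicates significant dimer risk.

Longest perfect overlap: 3 complementary base pairs; significant dimer risk (threshold 3).

Last 8 bases (5'→3') — forward …TGATCAAA, reverse …TGCGGTTT.
Reverse complement of the reverse primer's last 8 bases: AAACCGCA; its first k bases are the reverse complement of the reverse primer's last k bases, so a perfect k-base overlap needs the forward primer's last k bases to equal them.
Comparing (forward last k vs required): k=1: A vs A ✓; k=2: AA vs AA ✓; k=3: AAA vs AAA ✓; k=4: CAAA vs AAAC ✗; k=5: TCAAA vs AAACC ✗; k=6: ATCAAA vs AAACCG ✗; k=7: GATCAAA vs AAACCGC ✗; k=8: TGATCAAA vs AAACCGCA ✗.
Perfect overlaps at k = 1, 2, 3; the largest is 3.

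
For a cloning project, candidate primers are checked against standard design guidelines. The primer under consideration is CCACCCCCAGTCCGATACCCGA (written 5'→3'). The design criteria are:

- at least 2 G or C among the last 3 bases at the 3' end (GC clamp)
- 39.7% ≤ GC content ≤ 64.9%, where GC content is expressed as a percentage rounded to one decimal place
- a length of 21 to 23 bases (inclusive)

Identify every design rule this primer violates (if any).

Base counts: A=5, T=2, G=3, C=12 (length 22).
GC clamp: 3' end CGA has 2 G/C ✓
GC content: GC 15/22 = 68.2%, outside 39.7–64.9% ✗
length: length 22 ✓

Fails: GC content.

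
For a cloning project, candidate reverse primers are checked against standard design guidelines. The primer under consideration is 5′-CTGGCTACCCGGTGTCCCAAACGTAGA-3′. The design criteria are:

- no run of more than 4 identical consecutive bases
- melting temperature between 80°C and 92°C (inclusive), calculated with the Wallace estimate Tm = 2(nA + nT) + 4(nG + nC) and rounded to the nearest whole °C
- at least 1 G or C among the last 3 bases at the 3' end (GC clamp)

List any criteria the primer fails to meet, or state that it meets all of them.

Meets all criteria.

Base counts: A=6, T=5, G=7, C=9 (length 27).
homopolymer run: longest run = 3 ✓
Tm: Tm = 2·11 + 4·16 = 86°C ✓
GC clamp: 3' end AGA has 1 G/C ✓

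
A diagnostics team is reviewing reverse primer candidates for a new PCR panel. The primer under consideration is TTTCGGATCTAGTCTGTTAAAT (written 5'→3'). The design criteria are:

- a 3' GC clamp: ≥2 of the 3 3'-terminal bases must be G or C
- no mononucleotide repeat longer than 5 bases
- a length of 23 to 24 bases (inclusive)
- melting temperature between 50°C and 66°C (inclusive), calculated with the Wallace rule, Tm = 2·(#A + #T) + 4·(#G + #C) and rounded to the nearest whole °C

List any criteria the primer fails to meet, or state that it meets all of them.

Base counts: A=5, T=10, G=4, C=3 (length 22).
GC clamp: 3' end AAT has 0 G/C, need ≥2 ✗
homopolymer run: longest run = 3 ✓
length: length 22, outside 23–24 ✗
Tm: Tm = 2·15 + 4·7 = 58°C ✓

Fails: GC clamp, length.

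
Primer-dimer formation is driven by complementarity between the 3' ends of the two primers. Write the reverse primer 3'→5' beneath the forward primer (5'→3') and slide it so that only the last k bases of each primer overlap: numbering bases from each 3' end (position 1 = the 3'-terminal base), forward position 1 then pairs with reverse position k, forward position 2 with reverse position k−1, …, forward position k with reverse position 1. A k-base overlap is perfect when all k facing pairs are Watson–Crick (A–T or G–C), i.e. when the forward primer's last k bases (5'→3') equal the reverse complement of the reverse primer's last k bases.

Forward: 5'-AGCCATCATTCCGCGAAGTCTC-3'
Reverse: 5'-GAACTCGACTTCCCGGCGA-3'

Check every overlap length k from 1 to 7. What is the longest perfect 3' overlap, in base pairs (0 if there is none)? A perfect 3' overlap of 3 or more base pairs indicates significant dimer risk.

Last 7 bases (5'→3') — forward …AAGTCTC, reverse …CCGGCGA.
Reverse complement of the reverse primer's last 7 bases: TCGCCGG; its first k bases are the reverse complement of the reverse primer's last k bases, so a perfect k-base overlap needs the forward primer's last k bases to equal them.
Comparing (forward last k vs required): k=1: C vs T ✗; k=2: TC vs TC ✓; k=3: CTC vs TCG ✗; k=4: TCTC vs TCGC ✗; k=5: GTCTC vs TCGCC ✗; k=6: AGTCTC vs TCGCCG ✗; k=7: AAGTCTC vs TCGCCGG ✗.
Only k = 2 is perfect, so the longest perfect 3' overlap is 2.

Longest perfect overlap: 2 complementary base pairs; below the dimer-risk threshold (threshold 3).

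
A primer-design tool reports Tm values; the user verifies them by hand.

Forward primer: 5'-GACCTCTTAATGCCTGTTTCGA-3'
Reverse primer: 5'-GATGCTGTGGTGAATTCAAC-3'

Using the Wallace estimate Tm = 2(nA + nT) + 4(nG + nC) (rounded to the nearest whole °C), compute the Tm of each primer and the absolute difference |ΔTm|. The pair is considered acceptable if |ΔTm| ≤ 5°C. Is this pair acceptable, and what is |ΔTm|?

Forward: A=4 T=8 G=4 C=6 → Tm = 2·12 + 4·10 = 64°C.
Reverse: A=5 T=6 G=6 C=3 → Tm = 2·11 + 4·9 = 58°C.
|ΔTm| = |64 − 58| = 6°C, > 5°C.

|ΔTm| = 6°C; the pair is not acceptable.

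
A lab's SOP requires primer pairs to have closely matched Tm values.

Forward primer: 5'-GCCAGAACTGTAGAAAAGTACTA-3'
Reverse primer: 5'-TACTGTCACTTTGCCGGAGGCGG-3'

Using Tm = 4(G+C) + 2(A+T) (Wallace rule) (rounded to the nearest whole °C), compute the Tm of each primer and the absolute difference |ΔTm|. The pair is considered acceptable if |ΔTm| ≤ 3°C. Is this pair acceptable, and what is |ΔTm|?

Forward: A=10 T=4 G=5 C=4 → Tm = 2·14 + 4·9 = 64°C.
Reverse: A=3 T=6 G=8 C=6 → Tm = 2·9 + 4·14 = 74°C.
|ΔTm| = |64 − 74| = 10°C, > 3°C.

|ΔTm| = 10°C; the pair is not acceptable.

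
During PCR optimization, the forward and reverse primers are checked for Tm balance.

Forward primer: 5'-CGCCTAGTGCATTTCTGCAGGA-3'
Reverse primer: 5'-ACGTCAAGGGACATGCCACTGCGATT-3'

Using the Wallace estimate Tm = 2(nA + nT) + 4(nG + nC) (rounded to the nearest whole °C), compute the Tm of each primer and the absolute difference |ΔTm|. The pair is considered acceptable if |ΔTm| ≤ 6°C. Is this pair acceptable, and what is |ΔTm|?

|ΔTm| = 12°C; the pair is not acceptable.

Forward: A=4 T=6 G=6 C=6 → Tm = 2·10 + 4·12 = 68°C.
Reverse: A=7 T=5 G=7 C=7 → Tm = 2·12 + 4·14 = 80°C.
|ΔTm| = |68 − 80| = 12°C, > 6°C.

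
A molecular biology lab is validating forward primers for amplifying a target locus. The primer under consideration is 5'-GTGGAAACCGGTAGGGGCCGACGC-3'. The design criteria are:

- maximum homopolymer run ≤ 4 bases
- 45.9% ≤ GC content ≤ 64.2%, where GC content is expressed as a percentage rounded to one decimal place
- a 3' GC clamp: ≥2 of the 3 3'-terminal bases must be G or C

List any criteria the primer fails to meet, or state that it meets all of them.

Fails: GC content.

Base counts: A=5, T=2, G=11, C=6 (length 24).
homopolymer run: longest run = 4 ✓
GC content: GC 17/24 = 70.8%, outside 45.9–64.2% ✗
GC clamp: 3' end CGC has 3 G/C ✓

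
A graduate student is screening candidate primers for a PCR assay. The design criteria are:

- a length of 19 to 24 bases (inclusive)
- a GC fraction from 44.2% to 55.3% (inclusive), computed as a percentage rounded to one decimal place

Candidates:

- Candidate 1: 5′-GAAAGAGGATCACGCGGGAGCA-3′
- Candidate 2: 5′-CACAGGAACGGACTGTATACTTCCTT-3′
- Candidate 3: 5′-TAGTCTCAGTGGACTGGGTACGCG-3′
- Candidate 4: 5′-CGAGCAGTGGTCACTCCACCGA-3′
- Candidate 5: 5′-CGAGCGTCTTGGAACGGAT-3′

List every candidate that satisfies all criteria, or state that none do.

Candidate 1 (22 nt, A=8 T=1 G=9 C=4): length 22 ✓; GC 13/22 = 59.1%, outside 44.2–55.3% ✗ — fails.
Candidate 2 (26 nt, A=7 T=7 G=5 C=7): length 26, outside 19–24 ✗; GC 12/26 = 46.2% ✓ — fails.
Candidate 3 (24 nt, A=4 T=6 G=9 C=5): length 24 ✓; GC 14/24 = 58.3%, outside 44.2–55.3% ✗ — fails.
Candidate 4 (22 nt, A=5 T=3 G=6 C=8): length 22 ✓; GC 14/22 = 63.6%, outside 44.2–55.3% ✗ — fails.
Candidate 5 (19 nt, A=4 T=4 G=7 C=4): length 19 ✓; GC 11/19 = 57.9%, outside 44.2–55.3% ✗ — fails.

None of the candidates satisfy all criteria.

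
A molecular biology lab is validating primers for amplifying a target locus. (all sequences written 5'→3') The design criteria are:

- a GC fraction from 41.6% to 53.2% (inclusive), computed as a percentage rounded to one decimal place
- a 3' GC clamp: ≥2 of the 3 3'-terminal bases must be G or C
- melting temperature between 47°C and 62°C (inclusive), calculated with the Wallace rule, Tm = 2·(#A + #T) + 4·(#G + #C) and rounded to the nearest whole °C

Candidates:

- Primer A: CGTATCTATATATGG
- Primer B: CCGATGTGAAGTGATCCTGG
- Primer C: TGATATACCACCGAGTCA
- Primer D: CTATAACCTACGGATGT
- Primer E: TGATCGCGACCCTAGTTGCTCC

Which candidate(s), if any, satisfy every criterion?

None of the candidates satisfy all criteria.

Primer A (15 nt, A=4 T=6 G=3 C=2): GC 5/15 = 33.3%, outside 41.6–53.2% ✗; 3' end TGG has 2 G/C ✓; Tm = 2·10 + 4·5 = 40°C, outside 47–62°C ✗ — fails.
Primer B (20 nt, A=4 T=5 G=7 C=4): GC 11/20 = 55.0%, outside 41.6–53.2% ✗; 3' end TGG has 2 G/C ✓; Tm = 2·9 + 4·11 = 62°C ✓ — fails.
Primer C (18 nt, A=6 T=4 G=3 C=5): GC 8/18 = 44.4% ✓; 3' end TCA has 1 G/C, need ≥2 ✗; Tm = 2·10 + 4·8 = 52°C ✓ — fails.
Primer D (17 nt, A=5 T=5 G=3 C=4): GC 7/17 = 41.2%, outside 41.6–53.2% ✗; 3' end TGT has 1 G/C, need ≥2 ✗; Tm = 2·10 + 4·7 = 48°C ✓ — fails.
Primer E (22 nt, A=3 T=6 G=5 C=8): GC 13/22 = 59.1%, outside 41.6–53.2% ✗; 3' end TCC has 2 G/C ✓; Tm = 2·9 + 4·13 = 70°C, outside 47–62°C ✗ — fails.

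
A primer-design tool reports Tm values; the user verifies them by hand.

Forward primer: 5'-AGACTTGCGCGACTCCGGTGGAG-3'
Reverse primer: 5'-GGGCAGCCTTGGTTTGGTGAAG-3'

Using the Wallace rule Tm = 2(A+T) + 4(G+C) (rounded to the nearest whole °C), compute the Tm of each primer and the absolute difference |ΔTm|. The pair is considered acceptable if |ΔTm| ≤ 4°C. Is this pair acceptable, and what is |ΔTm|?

|ΔTm| = 6°C; the pair is not acceptable.

Forward: A=4 T=4 G=9 C=6 → Tm = 2·8 + 4·15 = 76°C.
Reverse: A=3 T=6 G=10 C=3 → Tm = 2·9 + 4·13 = 70°C.
|ΔTm| = |76 − 70| = 6°C, > 4°C.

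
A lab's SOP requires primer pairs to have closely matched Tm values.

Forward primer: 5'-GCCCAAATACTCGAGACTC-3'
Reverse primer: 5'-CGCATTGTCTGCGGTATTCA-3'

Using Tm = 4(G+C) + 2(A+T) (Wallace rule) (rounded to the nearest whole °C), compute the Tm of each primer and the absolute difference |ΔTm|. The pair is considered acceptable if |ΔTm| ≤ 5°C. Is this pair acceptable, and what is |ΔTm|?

Forward: A=6 T=3 G=3 C=7 → Tm = 2·9 + 4·10 = 58°C.
Reverse: A=3 T=7 G=5 C=5 → Tm = 2·10 + 4·10 = 60°C.
|ΔTm| = |58 − 60| = 2°C, ≤ 5°C.

|ΔTm| = 2°C; the pair is acceptable.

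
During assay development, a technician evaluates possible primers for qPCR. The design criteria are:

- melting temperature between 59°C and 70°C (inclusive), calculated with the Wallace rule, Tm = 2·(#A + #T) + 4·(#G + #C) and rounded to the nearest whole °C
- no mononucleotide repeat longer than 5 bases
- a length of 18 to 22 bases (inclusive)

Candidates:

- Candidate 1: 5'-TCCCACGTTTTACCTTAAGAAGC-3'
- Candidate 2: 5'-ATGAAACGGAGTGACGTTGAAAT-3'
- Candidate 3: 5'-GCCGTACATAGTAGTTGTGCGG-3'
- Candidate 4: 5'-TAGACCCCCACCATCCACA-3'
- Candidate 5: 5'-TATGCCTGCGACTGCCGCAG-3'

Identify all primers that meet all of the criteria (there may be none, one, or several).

Candidate 3, Candidate 4 and Candidate 5.

Candidate 1 (23 nt, A=6 T=7 G=3 C=7): Tm = 2·13 + 4·10 = 66°C ✓; longest run = 4 ✓; length 23, outside 18–22 ✗ — fails.
Candidate 2 (23 nt, A=9 T=5 G=7 C=2): Tm = 2·14 + 4·9 = 64°C ✓; longest run = 3 ✓; length 23, outside 18–22 ✗ — fails.
Candidate 3 (22 nt, A=4 T=6 G=8 C=4): Tm = 2·10 + 4·12 = 68°C ✓; longest run = 2 ✓; length 22 ✓ — passes.
Candidate 4 (19 nt, A=6 T=2 G=1 C=10): Tm = 2·8 + 4·11 = 60°C ✓; longest run = 5 ✓; length 19 ✓ — passes.
Candidate 5 (20 nt, A=3 T=4 G=6 C=7): Tm = 2·7 + 4·13 = 66°C ✓; longest run = 2 ✓; length 20 ✓ — passes.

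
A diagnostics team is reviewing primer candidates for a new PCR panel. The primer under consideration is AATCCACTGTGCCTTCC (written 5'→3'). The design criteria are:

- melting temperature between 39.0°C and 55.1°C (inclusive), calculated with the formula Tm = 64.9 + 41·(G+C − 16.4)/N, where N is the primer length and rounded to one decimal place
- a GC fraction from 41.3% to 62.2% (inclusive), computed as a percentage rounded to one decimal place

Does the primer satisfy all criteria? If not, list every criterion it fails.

Meets all criteria.

Base counts: A=3, T=5, G=2, C=7 (length 17).
Tm: Tm = 64.9 + 41·(9 − 16.4)/17 = 47.1°C ✓
GC content: GC 9/17 = 52.9% ✓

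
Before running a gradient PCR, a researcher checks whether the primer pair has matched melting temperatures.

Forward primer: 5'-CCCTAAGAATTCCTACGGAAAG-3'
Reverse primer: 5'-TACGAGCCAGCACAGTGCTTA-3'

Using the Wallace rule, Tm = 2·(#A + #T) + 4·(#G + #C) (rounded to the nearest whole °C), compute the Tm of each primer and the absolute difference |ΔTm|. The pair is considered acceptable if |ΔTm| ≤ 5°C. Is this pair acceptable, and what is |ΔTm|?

Forward: A=8 T=4 G=4 C=6 → Tm = 2·12 + 4·10 = 64°C.
Reverse: A=6 T=4 G=5 C=6 → Tm = 2·10 + 4·11 = 64°C.
|ΔTm| = |64 − 64| = 0°C, ≤ 5°C.

|ΔTm| = 0°C; the pair is acceptable.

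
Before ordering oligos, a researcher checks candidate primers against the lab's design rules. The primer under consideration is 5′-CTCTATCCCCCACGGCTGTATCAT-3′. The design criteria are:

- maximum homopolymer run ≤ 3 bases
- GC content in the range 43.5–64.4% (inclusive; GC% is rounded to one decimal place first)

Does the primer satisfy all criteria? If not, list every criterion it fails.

Base counts: A=4, T=7, G=3, C=10 (length 24).
homopolymer run: longest run = 5, exceeds 3 ✗
GC content: GC 13/24 = 54.2% ✓

Fails: homopolymer run.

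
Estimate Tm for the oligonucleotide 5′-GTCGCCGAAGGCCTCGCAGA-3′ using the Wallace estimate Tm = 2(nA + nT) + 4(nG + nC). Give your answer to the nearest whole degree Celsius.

Base counts: A=4, T=2, G=7, C=7 (length 20).
Tm = 2·(4+2) + 4·(7+7) = 2·6 + 4·14 = 12 + 56 = 68°C.

68°C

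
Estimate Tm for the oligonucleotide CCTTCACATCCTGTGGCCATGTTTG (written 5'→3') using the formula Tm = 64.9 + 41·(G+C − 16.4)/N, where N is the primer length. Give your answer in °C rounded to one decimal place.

Base counts: A=3, T=9, G=5, C=8; G+C = 13, N = 25.
Tm = 64.9 + 41·(13 − 16.4)/25 = 64.9 + -139.40/25 = 59.3°C.

59.3°C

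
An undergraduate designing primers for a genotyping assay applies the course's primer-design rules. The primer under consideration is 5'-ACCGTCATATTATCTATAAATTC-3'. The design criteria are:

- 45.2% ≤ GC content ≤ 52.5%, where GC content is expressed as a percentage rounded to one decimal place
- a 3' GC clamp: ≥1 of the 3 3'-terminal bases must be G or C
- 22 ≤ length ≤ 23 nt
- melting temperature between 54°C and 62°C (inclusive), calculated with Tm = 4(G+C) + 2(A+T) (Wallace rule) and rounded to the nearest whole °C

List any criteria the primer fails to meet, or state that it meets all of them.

Base counts: A=8, T=9, G=1, C=5 (length 23).
GC content: GC 6/23 = 26.1%, outside 45.2–52.5% ✗
GC clamp: 3' end TTC has 1 G/C ✓
length: length 23 ✓
Tm: Tm = 2·17 + 4·6 = 58°C ✓

Fails: GC content.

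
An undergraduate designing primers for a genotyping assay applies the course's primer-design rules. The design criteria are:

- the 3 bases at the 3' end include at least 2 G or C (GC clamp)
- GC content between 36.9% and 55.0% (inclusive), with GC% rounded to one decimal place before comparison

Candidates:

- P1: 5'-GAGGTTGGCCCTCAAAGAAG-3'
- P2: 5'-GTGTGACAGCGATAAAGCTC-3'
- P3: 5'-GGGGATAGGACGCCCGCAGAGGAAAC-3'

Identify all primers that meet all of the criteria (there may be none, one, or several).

P2 only.

P1 (20 nt, A=6 T=3 G=7 C=4): 3' end AAG has 1 G/C, need ≥2 ✗; GC 11/20 = 55.0% ✓ — fails.
P2 (20 nt, A=6 T=4 G=6 C=4): 3' end CTC has 2 G/C ✓; GC 10/20 = 50.0% ✓ — passes.
P3 (26 nt, A=8 T=1 G=11 C=6): 3' end AAC has 1 G/C, need ≥2 ✗; GC 17/26 = 65.4%, outside 36.9–55.0% ✗ — fails.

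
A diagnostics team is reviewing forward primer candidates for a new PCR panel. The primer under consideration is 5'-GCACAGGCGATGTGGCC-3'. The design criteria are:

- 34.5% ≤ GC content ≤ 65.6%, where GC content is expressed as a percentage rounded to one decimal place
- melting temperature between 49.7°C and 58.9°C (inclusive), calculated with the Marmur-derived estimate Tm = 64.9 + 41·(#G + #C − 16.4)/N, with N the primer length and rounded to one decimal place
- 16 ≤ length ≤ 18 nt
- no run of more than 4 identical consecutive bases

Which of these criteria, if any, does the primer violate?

Fails: GC content.

Base counts: A=3, T=2, G=7, C=5 (length 17).
GC content: GC 12/17 = 70.6%, outside 34.5–65.6% ✗
Tm: Tm = 64.9 + 41·(12 − 16.4)/17 = 54.3°C ✓
length: length 17 ✓
homopolymer run: longest run = 2 ✓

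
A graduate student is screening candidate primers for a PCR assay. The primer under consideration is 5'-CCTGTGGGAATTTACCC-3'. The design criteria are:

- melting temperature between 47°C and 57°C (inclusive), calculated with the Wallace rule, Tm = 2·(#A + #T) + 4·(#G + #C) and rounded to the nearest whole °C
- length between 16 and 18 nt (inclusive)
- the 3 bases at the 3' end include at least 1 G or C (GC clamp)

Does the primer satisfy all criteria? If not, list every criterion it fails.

Meets all criteria.

Base counts: A=3, T=5, G=4, C=5 (length 17).
Tm: Tm = 2·8 + 4·9 = 52°C ✓
length: length 17 ✓
GC clamp: 3' end CCC has 3 G/C ✓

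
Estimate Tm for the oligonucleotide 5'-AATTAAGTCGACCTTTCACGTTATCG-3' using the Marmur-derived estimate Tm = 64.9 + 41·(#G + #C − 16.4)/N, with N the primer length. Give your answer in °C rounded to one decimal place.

Base counts: A=7, T=9, G=4, C=6; G+C = 10, N = 26.
Tm = 64.9 + 41·(10 − 16.4)/26 = 64.9 + -262.40/26 = 54.8°C.

54.8°C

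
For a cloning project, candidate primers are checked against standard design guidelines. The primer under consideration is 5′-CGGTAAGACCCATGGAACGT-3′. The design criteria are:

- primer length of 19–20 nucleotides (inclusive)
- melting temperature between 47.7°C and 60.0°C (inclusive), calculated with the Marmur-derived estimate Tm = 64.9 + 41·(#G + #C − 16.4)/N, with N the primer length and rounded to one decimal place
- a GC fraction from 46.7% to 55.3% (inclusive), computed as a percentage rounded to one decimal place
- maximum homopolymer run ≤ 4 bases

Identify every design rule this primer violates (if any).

Base counts: A=6, T=3, G=6, C=5 (length 20).
length: length 20 ✓
Tm: Tm = 64.9 + 41·(11 − 16.4)/20 = 53.8°C ✓
GC content: GC 11/20 = 55.0% ✓
homopolymer run: longest run = 3 ✓

Meets all criteria.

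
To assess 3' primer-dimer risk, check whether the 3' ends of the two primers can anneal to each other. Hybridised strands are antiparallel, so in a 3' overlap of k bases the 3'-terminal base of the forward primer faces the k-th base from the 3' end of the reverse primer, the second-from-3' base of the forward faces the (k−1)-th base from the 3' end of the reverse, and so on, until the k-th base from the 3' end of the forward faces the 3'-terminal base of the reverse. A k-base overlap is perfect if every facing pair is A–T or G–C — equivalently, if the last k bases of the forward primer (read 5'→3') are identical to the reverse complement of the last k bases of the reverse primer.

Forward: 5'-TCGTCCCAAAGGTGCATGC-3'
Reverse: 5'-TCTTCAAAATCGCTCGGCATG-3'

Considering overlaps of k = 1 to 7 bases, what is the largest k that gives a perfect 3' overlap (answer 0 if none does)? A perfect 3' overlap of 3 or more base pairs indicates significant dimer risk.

Last 7 bases (5'→3') — forward …TGCATGC, reverse …CGGCATG.
Reverse complement of the reverse primer's last 7 bases: CATGCCG; its first k bases are the reverse complement of the reverse primer's last k bases, so a perfect k-base overlap needs the forward primer's last k bases to equal them.
Comparing (forward last k vs required): k=1: C vs C ✓; k=2: GC vs CA ✗; k=3: TGC vs CAT ✗; k=4: ATGC vs CATG ✗; k=5: CATGC vs CATGC ✓; k=6: GCATGC vs CATGCC ✗; k=7: TGCATGC vs CATGCCG ✗.
Perfect overlaps at k = 1, 5; the largest is 5.

Longest perfect overlap: 5 complementary base pairs; significant dimer risk (threshold 3).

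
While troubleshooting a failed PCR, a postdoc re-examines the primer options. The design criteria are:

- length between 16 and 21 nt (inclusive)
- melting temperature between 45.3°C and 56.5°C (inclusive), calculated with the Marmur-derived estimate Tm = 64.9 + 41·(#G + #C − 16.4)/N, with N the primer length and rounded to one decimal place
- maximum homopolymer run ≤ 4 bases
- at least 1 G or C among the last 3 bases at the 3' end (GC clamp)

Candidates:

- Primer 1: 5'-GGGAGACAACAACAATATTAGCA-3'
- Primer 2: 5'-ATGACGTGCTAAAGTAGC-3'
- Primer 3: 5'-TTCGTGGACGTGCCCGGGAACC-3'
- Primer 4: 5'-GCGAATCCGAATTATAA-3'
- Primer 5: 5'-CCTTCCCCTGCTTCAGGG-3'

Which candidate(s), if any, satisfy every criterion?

Primer 2 and Primer 5.

Primer 1 (23 nt, A=11 T=3 G=5 C=4): length 23, outside 16–21 ✗; Tm = 64.9 + 41·(9 − 16.4)/23 = 51.7°C ✓; longest run = 3 ✓; 3' end GCA has 2 G/C ✓ — fails.
Primer 2 (18 nt, A=6 T=4 G=5 C=3): length 18 ✓; Tm = 64.9 + 41·(8 − 16.4)/18 = 45.8°C ✓; longest run = 3 ✓; 3' end AGC has 2 G/C ✓ — passes.
Primer 3 (22 nt, A=3 T=4 G=8 C=7): length 22, outside 16–21 ✗; Tm = 64.9 + 41·(15 − 16.4)/22 = 62.3°C, outside 45.3–56.5°C ✗; longest run = 3 ✓; 3' end ACC has 2 G/C ✓ — fails.
Primer 4 (17 nt, A=7 T=4 G=3 C=3): length 17 ✓; Tm = 64.9 + 41·(6 − 16.4)/17 = 39.8°C, outside 45.3–56.5°C ✗; longest run = 2 ✓; 3' end TAA has 0 G/C, need ≥1 ✗ — fails.
Primer 5 (18 nt, A=1 T=5 G=4 C=8): length 18 ✓; Tm = 64.9 + 41·(12 − 16.4)/18 = 54.9°C ✓; longest run = 4 ✓; 3' end GGG has 3 G/C ✓ — passes.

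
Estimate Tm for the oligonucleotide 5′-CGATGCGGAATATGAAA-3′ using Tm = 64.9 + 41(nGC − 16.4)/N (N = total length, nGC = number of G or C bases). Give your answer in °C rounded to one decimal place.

42.2°C

Base counts: A=7, T=3, G=5, C=2; G+C = 7, N = 17.
Tm = 64.9 + 41·(7 − 16.4)/17 = 64.9 + -385.40/17 = 42.2°C.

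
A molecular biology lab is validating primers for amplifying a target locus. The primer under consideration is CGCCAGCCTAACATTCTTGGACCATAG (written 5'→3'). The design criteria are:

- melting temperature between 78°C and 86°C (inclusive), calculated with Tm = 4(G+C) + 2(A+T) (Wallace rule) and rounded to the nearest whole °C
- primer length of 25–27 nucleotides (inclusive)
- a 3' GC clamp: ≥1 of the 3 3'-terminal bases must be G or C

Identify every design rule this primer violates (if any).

Base counts: A=7, T=6, G=5, C=9 (length 27).
Tm: Tm = 2·13 + 4·14 = 82°C ✓
length: length 27 ✓
GC clamp: 3' end TAG has 1 G/C ✓

Meets all criteria.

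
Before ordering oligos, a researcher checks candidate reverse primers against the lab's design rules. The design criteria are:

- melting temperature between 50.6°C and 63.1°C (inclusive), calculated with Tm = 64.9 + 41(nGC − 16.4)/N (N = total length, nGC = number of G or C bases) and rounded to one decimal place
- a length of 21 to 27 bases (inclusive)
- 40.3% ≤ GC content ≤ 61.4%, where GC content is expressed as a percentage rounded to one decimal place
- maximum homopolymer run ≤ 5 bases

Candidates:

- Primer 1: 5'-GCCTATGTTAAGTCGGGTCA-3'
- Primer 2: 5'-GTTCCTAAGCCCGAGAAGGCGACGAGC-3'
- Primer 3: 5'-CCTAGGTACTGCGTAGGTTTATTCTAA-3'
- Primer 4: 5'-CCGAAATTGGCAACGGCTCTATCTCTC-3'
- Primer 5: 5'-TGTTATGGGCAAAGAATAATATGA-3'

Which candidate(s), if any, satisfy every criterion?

Primer 1 (20 nt, A=4 T=6 G=6 C=4): Tm = 64.9 + 41·(10 − 16.4)/20 = 51.8°C ✓; length 20, outside 21–27 ✗; GC 10/20 = 50.0% ✓; longest run = 3 ✓ — fails.
Primer 2 (27 nt, A=7 T=3 G=9 C=8): Tm = 64.9 + 41·(17 − 16.4)/27 = 65.8°C, outside 50.6–63.1°C ✗; length 27 ✓; GC 17/27 = 63.0%, outside 40.3–61.4% ✗; longest run = 3 ✓ — fails.
Primer 3 (27 nt, A=6 T=10 G=6 C=5): Tm = 64.9 + 41·(11 − 16.4)/27 = 56.7°C ✓; length 27 ✓; GC 11/27 = 40.7% ✓; longest run = 3 ✓ — passes.
Primer 4 (27 nt, A=6 T=7 G=5 C=9): Tm = 64.9 + 41·(14 − 16.4)/27 = 61.3°C ✓; length 27 ✓; GC 14/27 = 51.9% ✓; longest run = 3 ✓ — passes.
Primer 5 (24 nt, A=10 T=7 G=6 C=1): Tm = 64.9 + 41·(7 − 16.4)/24 = 48.8°C, outside 50.6–63.1°C ✗; length 24 ✓; GC 7/24 = 29.2%, outside 40.3–61.4% ✗; longest run = 3 ✓ — fails.

Primer 3 and Primer 4.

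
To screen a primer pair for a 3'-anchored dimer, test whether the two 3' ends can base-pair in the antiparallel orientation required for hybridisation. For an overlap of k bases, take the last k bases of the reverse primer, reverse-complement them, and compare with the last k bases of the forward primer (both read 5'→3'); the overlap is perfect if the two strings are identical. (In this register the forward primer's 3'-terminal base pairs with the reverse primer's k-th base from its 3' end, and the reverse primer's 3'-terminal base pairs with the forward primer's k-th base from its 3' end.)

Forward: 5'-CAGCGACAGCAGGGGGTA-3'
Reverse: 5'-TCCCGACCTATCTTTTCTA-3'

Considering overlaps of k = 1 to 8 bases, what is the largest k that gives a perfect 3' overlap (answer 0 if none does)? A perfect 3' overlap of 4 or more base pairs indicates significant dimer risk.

Last 8 bases (5'→3') — forward …AGGGGGTA, reverse …CTTTTCTA.
Reverse complement of the reverse primer's last 8 bases: TAGAAAAG; its first k bases are the reverse complement of the reverse primer's last k bases, so a perfect k-base overlap needs the forward primer's last k bases to equal them.
Comparing (forward last k vs required): k=1: A vs T ✗; k=2: TA vs TA ✓; k=3: GTA vs TAG ✗; k=4: GGTA vs TAGA ✗; k=5: GGGTA vs TAGAA ✗; k=6: GGGGTA vs TAGAAA ✗; k=7: GGGGGTA vs TAGAAAA ✗; k=8: AGGGGGTA vs TAGAAAAG ✗.
Only k = 2 is perfect, so the longest perfect 3' overlap is 2.

Longest perfect overlap: 2 complementary base pairs; below the dimer-risk threshold (threshold 4).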